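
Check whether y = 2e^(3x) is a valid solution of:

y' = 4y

Verification:
y = 2e^(3x)
y' = 6e^(3x)
But 4y = 8e^(3x)
y' ≠ 4y — the derivative does not match

No, it is not a solution.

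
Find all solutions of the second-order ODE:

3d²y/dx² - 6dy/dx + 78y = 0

Characteristic equation: 3r² - 6r + 78 = 0
Divide by 3: r² - 2r + 26 = 0
Roots: r = 1 ± 5i (complex conjugates)
General solution: y = e^x(C₁cos(5x) + C₂sin(5x))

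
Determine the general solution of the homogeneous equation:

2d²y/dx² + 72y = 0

Characteristic equation: 2r² + 72 = 0
Divide by 2: r² + 36 = 0
Roots: r = ±6i (complex conjugates)
General solution: y = C₁cos(6x) + C₂sin(6x)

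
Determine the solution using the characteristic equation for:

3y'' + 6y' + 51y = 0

Characteristic equation: 3r² + 6r + 51 = 0
Divide by 3: r² + 2r + 17 = 0
Roots: r = -1 ± 4i (complex conjugates)
General solution: y = e^(-x)(C₁cos(4x) + C₂sin(4x))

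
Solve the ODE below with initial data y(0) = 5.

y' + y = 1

General solution: y = 1 + Ce^(-x)
Applying y(0) = 5: C = 5 - 1 = 4
Particular solution: y = 1 + 4e^(-x)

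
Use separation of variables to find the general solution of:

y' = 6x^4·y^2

Separating variables and integrating:
-1/y = 6x^5/5 + C

General solution: y^-1 = (-6/5)x^5 + C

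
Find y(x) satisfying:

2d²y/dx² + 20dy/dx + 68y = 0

Characteristic equation: 2r² + 20r + 68 = 0
Divide by 2: r² + 10r + 34 = 0
Roots: r = -5 ± 3i (complex conjugates)
General solution: y = e^(-5x)(C₁cos(3x) + C₂sin(3x))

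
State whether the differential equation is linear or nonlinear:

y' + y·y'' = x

Nonlinear (y·y'' term)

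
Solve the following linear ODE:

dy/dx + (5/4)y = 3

Using integrating factor method:

General solution: y = 12/5 + Ce^(-5x/4)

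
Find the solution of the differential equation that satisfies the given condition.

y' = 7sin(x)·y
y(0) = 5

General solution: y = Ce^(-7cos(x))
Applying IC y(0) = 5:
Particular solution: y = 5e^(7(1-cos(x)))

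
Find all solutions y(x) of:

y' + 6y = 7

Using integrating factor method:

General solution: y = 7/6 + Ce^(-6x)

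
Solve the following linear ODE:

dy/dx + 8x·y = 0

Using integrating factor method:

General solution: y = Ce^(-4x^2)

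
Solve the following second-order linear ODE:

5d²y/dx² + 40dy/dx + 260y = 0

Characteristic equation: 5r² + 40r + 260 = 0
Divide by 5: r² + 8r + 52 = 0
Roots: r = -4 ± 6i (complex conjugates)
General solution: y = e^(-4x)(C₁cos(6x) + C₂sin(6x))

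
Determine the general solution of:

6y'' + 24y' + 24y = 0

Characteristic equation: 6r² + 24r + 24 = 0
Divide by 6: r² + 4r + 4 = 0
Factored: (r + 2)² = 0
Repeated root: r = -2
General solution: y = (C₁ + C₂x)e^(-2x)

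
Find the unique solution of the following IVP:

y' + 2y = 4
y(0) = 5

General solution: y = 2 + Ce^(-2x)
Applying y(0) = 5: C = 5 - 2 = 3
Particular solution: y = 2 + 3e^(-2x)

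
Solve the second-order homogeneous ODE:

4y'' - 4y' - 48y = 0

Characteristic equation: 4r² - 4r - 48 = 0
Divide by 4: r² - r - 12 = 0
Roots: r = 4, -3 (distinct real)
General solution: y = C₁e^(4x) + C₂e^(-3x)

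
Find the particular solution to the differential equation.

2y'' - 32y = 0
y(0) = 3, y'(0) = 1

General solution: y = C₁e^(4x) + C₂e^(-4x)
Applying ICs: C₁ = 13/8, C₂ = 11/8
Particular solution: y = (13/8)e^(4x) + (11/8)e^(-4x)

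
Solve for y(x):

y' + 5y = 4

Using integrating factor method:

General solution: y = 4/5 + Ce^(-5x)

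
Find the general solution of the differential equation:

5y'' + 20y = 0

Characteristic equation: 5r² + 20 = 0
Divide by 5: r² + 4 = 0
Roots: r = ±2i (complex conjugates)
General solution: y = C₁cos(2x) + C₂sin(2x)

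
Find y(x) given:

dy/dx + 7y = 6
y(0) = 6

General solution: y = 6/7 + Ce^(-7x)
Applying y(0) = 6: C = 6 - 6/7 = 36/7
Particular solution: y = 6/7 + (36/7)e^(-7x)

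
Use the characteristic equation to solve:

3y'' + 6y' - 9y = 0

Characteristic equation: 3r² + 6r - 9 = 0
Divide by 3: r² + 2r - 3 = 0
Roots: r = 1, -3 (distinct real)
General solution: y = C₁e^x + C₂e^(-3x)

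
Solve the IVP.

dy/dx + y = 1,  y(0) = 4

General solution: y = 1 + Ce^(-x)
Applying y(0) = 4: C = 4 - 1 = 3
Particular solution: y = 1 + 3e^(-x)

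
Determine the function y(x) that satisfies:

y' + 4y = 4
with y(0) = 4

General solution: y = 1 + Ce^(-4x)
Applying y(0) = 4: C = 4 - 1 = 3
Particular solution: y = 1 + 3e^(-4x)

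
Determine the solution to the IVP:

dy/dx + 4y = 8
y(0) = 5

General solution: y = 2 + Ce^(-4x)
Applying y(0) = 5: C = 5 - 2 = 3
Particular solution: y = 2 + 3e^(-4x)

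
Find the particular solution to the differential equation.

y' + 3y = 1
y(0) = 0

General solution: y = 1/3 + Ce^(-3x)
Applying y(0) = 0: C = 0 - 1/3 = -1/3
Particular solution: y = 1/3 - (1/3)e^(-3x)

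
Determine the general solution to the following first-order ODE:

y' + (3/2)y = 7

Using integrating factor method:

General solution: y = 14/3 + Ce^(-3x/2)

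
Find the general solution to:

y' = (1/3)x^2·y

Separating variables and integrating:
ln|y| = x^3/9 + C

General solution: y = Ce^(x^3/9)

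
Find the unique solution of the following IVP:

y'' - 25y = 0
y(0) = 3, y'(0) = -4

General solution: y = C₁e^(5x) + C₂e^(-5x)
Applying ICs: C₁ = 11/10, C₂ = 19/10
Particular solution: y = (11/10)e^(5x) + (19/10)e^(-5x)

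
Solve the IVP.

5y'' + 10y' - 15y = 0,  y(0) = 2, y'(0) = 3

General solution: y = C₁e^x + C₂e^(-3x)
Applying ICs: C₁ = 9/4, C₂ = -1/4
Particular solution: y = (9/4)e^x - (1/4)e^(-3x)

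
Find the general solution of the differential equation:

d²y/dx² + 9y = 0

Characteristic equation: r² + 9 = 0
Roots: r = ±3i (complex conjugates)
General solution: y = C₁cos(3x) + C₂sin(3x)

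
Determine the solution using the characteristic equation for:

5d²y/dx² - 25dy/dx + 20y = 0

Characteristic equation: 5r² - 25r + 20 = 0
Divide by 5: r² - 5r + 4 = 0
Roots: r = 4, 1 (distinct real)
General solution: y = C₁e^(4x) + C₂e^x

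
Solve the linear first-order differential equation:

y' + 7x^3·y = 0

Using integrating factor method:

General solution: y = Ce^(-7x^4/4)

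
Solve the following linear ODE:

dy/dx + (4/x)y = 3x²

Using integrating factor method:

General solution: y = (3/7)x^3 + Cx^(-4)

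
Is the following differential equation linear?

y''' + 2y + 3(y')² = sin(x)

No. Nonlinear ((y')² term)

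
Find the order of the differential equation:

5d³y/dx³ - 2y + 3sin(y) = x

The order is 3 (highest derivative is of order 3).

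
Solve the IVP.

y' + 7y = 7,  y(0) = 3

General solution: y = 1 + Ce^(-7x)
Applying y(0) = 3: C = 3 - 1 = 2
Particular solution: y = 1 + 2e^(-7x)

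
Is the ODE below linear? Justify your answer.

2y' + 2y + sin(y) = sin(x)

No. Nonlinear (sin(y) is nonlinear in y)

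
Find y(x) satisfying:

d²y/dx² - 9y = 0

Characteristic equation: r² - 9 = 0
Roots: r = 3, -3 (distinct real)
General solution: y = C₁e^(3x) + C₂e^(-3x)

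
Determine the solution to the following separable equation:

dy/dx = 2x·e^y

Separating variables and integrating:
-e^(-y) = x² + C

General solution: y = -ln(C - x²)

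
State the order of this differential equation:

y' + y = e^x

The order is 1 (highest derivative is of order 1).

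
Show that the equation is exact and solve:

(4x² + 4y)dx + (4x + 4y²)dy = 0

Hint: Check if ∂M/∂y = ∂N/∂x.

Verify exactness: ∂M/∂y = ∂N/∂x ✓
Find F(x,y) such that ∂F/∂x = M, ∂F/∂y = N
Solution: 4x³/3 + 4xy + 4y³/3 = C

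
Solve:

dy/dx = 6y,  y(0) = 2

General solution: y = Ce^(6x)
Applying IC y(0) = 2:
Particular solution: y = 2e^(6x)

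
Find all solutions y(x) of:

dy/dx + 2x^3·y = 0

Using integrating factor method:

General solution: y = Ce^(-x^4/2)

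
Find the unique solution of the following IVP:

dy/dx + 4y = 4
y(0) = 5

General solution: y = 1 + Ce^(-4x)
Applying y(0) = 5: C = 5 - 1 = 4
Particular solution: y = 1 + 4e^(-4x)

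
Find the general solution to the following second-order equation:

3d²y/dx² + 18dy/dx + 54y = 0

Characteristic equation: 3r² + 18r + 54 = 0
Divide by 3: r² + 6r + 18 = 0
Roots: r = -3 ± 3i (complex conjugates)
General solution: y = e^(-3x)(C₁cos(3x) + C₂sin(3x))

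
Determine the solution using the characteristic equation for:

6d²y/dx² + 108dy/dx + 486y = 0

Characteristic equation: 6r² + 108r + 486 = 0
Divide by 6: r² + 18r + 81 = 0
Factored: (r + 9)² = 0
Repeated root: r = -9
General solution: y = (C₁ + C₂x)e^(-9x)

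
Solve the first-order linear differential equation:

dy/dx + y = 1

Using integrating factor method:

General solution: y = 1 + Ce^(-x)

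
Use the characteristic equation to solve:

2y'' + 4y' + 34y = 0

Characteristic equation: 2r² + 4r + 34 = 0
Divide by 2: r² + 2r + 17 = 0
Roots: r = -1 ± 4i (complex conjugates)
General solution: y = e^(-x)(C₁cos(4x) + C₂sin(4x))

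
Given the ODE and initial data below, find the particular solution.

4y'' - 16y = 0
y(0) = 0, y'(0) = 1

General solution: y = C₁e^(2x) + C₂e^(-2x)
Applying ICs: C₁ = 1/4, C₂ = -1/4
Particular solution: y = (1/4)e^(2x) - (1/4)e^(-2x)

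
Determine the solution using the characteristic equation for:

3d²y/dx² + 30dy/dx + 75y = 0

Characteristic equation: 3r² + 30r + 75 = 0
Divide by 3: r² + 10r + 25 = 0
Factored: (r + 5)² = 0
Repeated root: r = -5
General solution: y = (C₁ + C₂x)e^(-5x)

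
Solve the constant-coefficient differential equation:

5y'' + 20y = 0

Characteristic equation: 5r² + 20 = 0
Divide by 5: r² + 4 = 0
Roots: r = ±2i (complex conjugates)
General solution: y = C₁cos(2x) + C₂sin(2x)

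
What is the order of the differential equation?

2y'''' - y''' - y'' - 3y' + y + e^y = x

The order is 4 (highest derivative is of order 4).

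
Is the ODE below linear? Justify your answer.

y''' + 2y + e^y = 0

No. Nonlinear (e^y is nonlinear in y)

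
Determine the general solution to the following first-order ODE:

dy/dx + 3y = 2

Using integrating factor method:

General solution: y = 2/3 + Ce^(-3x)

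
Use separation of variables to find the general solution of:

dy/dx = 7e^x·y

Separating variables and integrating:
ln|y| = 7e^x + C

General solution: y = Ce^(7e^x)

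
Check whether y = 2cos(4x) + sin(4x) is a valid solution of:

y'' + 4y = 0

Verification:
y'' = -32cos(4x) - 16sin(4x)
y'' + 4y ≠ 0 (frequency mismatch: got 16 instead of 4)

No, it is not a solution.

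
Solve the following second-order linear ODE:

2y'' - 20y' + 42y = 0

Characteristic equation: 2r² - 20r + 42 = 0
Divide by 2: r² - 10r + 21 = 0
Roots: r = 3, 7 (distinct real)
General solution: y = C₁e^(3x) + C₂e^(7x)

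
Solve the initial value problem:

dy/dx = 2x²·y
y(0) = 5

General solution: y = Ce^(2x³/3)
Applying IC y(0) = 5:
Particular solution: y = 5e^(2x³/3)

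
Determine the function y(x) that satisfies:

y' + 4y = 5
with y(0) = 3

General solution: y = 5/4 + Ce^(-4x)
Applying y(0) = 3: C = 3 - 5/4 = 7/4
Particular solution: y = 5/4 + (7/4)e^(-4x)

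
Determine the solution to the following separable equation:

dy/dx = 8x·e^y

Separating variables and integrating:
-e^(-y) = 4x² + C

General solution: y = -ln(C - 4x²)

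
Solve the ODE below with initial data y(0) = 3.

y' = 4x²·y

General solution: y = Ce^(4x³/3)
Applying IC y(0) = 3:
Particular solution: y = 3e^(4x³/3)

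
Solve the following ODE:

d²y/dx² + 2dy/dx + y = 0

Characteristic equation: r² + 2r + 1 = 0
Factored: (r + 1)² = 0
Repeated root: r = -1
General solution: y = (C₁ + C₂x)e^(-x)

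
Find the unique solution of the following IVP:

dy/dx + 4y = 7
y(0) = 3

General solution: y = 7/4 + Ce^(-4x)
Applying y(0) = 3: C = 3 - 7/4 = 5/4
Particular solution: y = 7/4 + (5/4)e^(-4x)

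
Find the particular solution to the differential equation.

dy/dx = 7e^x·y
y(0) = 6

General solution: y = Ce^(7e^x)
Applying IC y(0) = 6:
Particular solution: y = 6e^(7(e^x - 1))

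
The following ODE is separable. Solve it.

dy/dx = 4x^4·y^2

Separating variables and integrating:
-1/y = 4x^5/5 + C

General solution: y^-1 = (-4/5)x^5 + C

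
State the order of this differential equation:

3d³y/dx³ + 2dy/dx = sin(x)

The order is 3 (highest derivative is of order 3).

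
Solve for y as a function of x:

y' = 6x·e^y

Separating variables and integrating:
-e^(-y) = 3x² + C

General solution: y = -ln(C - 3x²)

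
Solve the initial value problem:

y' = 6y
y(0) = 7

General solution: y = Ce^(6x)
Applying IC y(0) = 7:
Particular solution: y = 7e^(6x)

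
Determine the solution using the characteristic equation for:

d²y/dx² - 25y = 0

Characteristic equation: r² - 25 = 0
Roots: r = 5, -5 (distinct real)
General solution: y = C₁e^(5x) + C₂e^(-5x)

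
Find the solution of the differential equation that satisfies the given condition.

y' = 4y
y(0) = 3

General solution: y = Ce^(4x)
Applying IC y(0) = 3:
Particular solution: y = 3e^(4x)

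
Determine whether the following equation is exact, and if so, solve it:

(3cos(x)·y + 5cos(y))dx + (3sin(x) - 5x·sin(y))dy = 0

Verify exactness: ∂M/∂y = ∂N/∂x ✓
Find F(x,y) such that ∂F/∂x = M, ∂F/∂y = N
Solution: 3sin(x)·y + 5x·cos(y) = C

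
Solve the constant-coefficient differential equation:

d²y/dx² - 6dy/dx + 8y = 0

Characteristic equation: r² - 6r + 8 = 0
Roots: r = 4, 2 (distinct real)
General solution: y = C₁e^(4x) + C₂e^(2x)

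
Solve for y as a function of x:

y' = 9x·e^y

Separating variables and integrating:
-e^(-y) = 9x²/2 + C

General solution: y = -ln(C - 9x²/2)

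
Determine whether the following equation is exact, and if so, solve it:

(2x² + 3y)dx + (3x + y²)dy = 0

Verify exactness: ∂M/∂y = ∂N/∂x ✓
Find F(x,y) such that ∂F/∂x = M, ∂F/∂y = N
Solution: 2x³/3 + 3xy + y³/3 = C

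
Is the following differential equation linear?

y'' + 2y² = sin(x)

No. Nonlinear (y² term)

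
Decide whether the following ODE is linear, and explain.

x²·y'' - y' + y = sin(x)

Linear (y and its derivatives appear to the first power only, no products of y terms)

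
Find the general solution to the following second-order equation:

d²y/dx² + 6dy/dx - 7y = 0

Characteristic equation: r² + 6r - 7 = 0
Roots: r = 1, -7 (distinct real)
General solution: y = C₁e^x + C₂e^(-7x)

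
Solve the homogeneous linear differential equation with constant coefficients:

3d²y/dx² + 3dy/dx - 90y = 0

Characteristic equation: 3r² + 3r - 90 = 0
Divide by 3: r² + r - 30 = 0
Roots: r = 5, -6 (distinct real)
General solution: y = C₁e^(5x) + C₂e^(-6x)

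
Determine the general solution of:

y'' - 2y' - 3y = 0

Characteristic equation: r² - 2r - 3 = 0
Roots: r = 3, -1 (distinct real)
General solution: y = C₁e^(3x) + C₂e^(-x)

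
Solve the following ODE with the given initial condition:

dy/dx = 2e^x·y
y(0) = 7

General solution: y = Ce^(2e^x)
Applying IC y(0) = 7:
Particular solution: y = 7e^(2(e^x - 1))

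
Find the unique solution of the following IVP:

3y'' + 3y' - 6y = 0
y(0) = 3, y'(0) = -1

General solution: y = C₁e^x + C₂e^(-2x)
Applying ICs: C₁ = 5/3, C₂ = 4/3
Particular solution: y = (5/3)e^x + (4/3)e^(-2x)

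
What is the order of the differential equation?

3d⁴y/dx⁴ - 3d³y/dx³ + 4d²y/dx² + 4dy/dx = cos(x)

The order is 4 (highest derivative is of order 4).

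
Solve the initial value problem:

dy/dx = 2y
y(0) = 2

General solution: y = Ce^(2x)
Applying IC y(0) = 2:
Particular solution: y = 2e^(2x)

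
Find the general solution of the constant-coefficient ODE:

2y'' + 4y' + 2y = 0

Characteristic equation: 2r² + 4r + 2 = 0
Divide by 2: r² + 2r + 1 = 0
Factored: (r + 1)² = 0
Repeated root: r = -1
General solution: y = (C₁ + C₂x)e^(-x)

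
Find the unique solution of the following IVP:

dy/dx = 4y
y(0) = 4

General solution: y = Ce^(4x)
Applying IC y(0) = 4:
Particular solution: y = 4e^(4x)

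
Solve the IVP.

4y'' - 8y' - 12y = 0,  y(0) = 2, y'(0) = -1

General solution: y = C₁e^(3x) + C₂e^(-x)
Applying ICs: C₁ = 1/4, C₂ = 7/4
Particular solution: y = (1/4)e^(3x) + (7/4)e^(-x)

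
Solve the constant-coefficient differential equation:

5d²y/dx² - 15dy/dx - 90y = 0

Characteristic equation: 5r² - 15r - 90 = 0
Divide by 5: r² - 3r - 18 = 0
Roots: r = 6, -3 (distinct real)
General solution: y = C₁e^(6x) + C₂e^(-3x)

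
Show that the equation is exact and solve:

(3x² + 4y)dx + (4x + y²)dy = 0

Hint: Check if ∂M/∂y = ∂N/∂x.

Verify exactness: ∂M/∂y = ∂N/∂x ✓
Find F(x,y) such that ∂F/∂x = M, ∂F/∂y = N
Solution: x³ + 4xy + y³/3 = C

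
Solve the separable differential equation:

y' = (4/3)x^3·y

Separating variables and integrating:
ln|y| = x^4/3 + C

General solution: y = Ce^(x^4/3)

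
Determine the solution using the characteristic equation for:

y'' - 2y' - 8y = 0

Characteristic equation: r² - 2r - 8 = 0
Roots: r = 4, -2 (distinct real)
General solution: y = C₁e^(4x) + C₂e^(-2x)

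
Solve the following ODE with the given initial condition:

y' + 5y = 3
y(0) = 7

General solution: y = 3/5 + Ce^(-5x)
Applying y(0) = 7: C = 7 - 3/5 = 32/5
Particular solution: y = 3/5 + (32/5)e^(-5x)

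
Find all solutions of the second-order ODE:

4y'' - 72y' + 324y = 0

Characteristic equation: 4r² - 72r + 324 = 0
Divide by 4: r² - 18r + 81 = 0
Factored: (r - 9)² = 0
Repeated root: r = 9
General solution: y = (C₁ + C₂x)e^(9x)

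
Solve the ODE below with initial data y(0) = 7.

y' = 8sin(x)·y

General solution: y = Ce^(-8cos(x))
Applying IC y(0) = 7:
Particular solution: y = 7e^(8(1-cos(x)))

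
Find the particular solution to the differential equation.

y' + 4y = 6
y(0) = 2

General solution: y = 3/2 + Ce^(-4x)
Applying y(0) = 2: C = 2 - 3/2 = 1/2
Particular solution: y = 3/2 + (1/2)e^(-4x)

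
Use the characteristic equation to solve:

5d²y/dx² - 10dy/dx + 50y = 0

Characteristic equation: 5r² - 10r + 50 = 0
Divide by 5: r² - 2r + 10 = 0
Roots: r = 1 ± 3i (complex conjugates)
General solution: y = e^x(C₁cos(3x) + C₂sin(3x))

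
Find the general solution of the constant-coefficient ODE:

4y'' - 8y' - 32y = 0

Characteristic equation: 4r² - 8r - 32 = 0
Divide by 4: r² - 2r - 8 = 0
Roots: r = 4, -2 (distinct real)
General solution: y = C₁e^(4x) + C₂e^(-2x)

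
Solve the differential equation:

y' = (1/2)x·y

Separating variables and integrating:
ln|y| = x^2/4 + C

General solution: y = Ce^(x^2/4)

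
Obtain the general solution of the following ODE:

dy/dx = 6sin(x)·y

Separating variables and integrating:
ln|y| = -6cos(x) + C

General solution: y = Ce^(-6cos(x))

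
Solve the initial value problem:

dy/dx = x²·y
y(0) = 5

General solution: y = Ce^(x³/3)
Applying IC y(0) = 5:
Particular solution: y = 5e^(x³/3)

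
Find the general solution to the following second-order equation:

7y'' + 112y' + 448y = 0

Characteristic equation: 7r² + 112r + 448 = 0
Divide by 7: r² + 16r + 64 = 0
Factored: (r + 8)² = 0
Repeated root: r = -8
General solution: y = (C₁ + C₂x)e^(-8x)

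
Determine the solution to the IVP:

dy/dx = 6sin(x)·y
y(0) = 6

General solution: y = Ce^(-6cos(x))
Applying IC y(0) = 6:
Particular solution: y = 6e^(6(1-cos(x)))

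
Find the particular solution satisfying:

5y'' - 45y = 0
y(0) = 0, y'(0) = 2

General solution: y = C₁e^(3x) + C₂e^(-3x)
Applying ICs: C₁ = 1/3, C₂ = -1/3
Particular solution: y = (1/3)e^(3x) - (1/3)e^(-3x)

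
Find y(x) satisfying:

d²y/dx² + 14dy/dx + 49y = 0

Characteristic equation: r² + 14r + 49 = 0
Factored: (r + 7)² = 0
Repeated root: r = -7
General solution: y = (C₁ + C₂x)e^(-7x)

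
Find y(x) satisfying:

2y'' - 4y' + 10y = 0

Characteristic equation: 2r² - 4r + 10 = 0
Divide by 2: r² - 2r + 5 = 0
Roots: r = 1 ± 2i (complex conjugates)
General solution: y = e^x(C₁cos(2x) + C₂sin(2x))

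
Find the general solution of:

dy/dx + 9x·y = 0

Using integrating factor method:

General solution: y = Ce^(-9x^2/2)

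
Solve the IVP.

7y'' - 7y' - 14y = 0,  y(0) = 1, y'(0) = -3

General solution: y = C₁e^(2x) + C₂e^(-x)
Applying ICs: C₁ = -2/3, C₂ = 5/3
Particular solution: y = -(2/3)e^(2x) + (5/3)e^(-x)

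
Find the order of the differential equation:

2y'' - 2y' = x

The order is 2 (highest derivative is of order 2).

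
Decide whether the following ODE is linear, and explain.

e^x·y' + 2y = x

Linear (y and its derivatives appear to the first power only, no products of y terms)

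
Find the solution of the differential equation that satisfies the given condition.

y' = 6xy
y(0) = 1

General solution: y = Ce^(3x²)
Applying IC y(0) = 1:
Particular solution: y = e^(3x²)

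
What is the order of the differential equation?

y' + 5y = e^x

The order is 1 (highest derivative is of order 1).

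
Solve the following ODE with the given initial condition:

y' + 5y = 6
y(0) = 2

General solution: y = 6/5 + Ce^(-5x)
Applying y(0) = 2: C = 2 - 6/5 = 4/5
Particular solution: y = 6/5 + (4/5)e^(-5x)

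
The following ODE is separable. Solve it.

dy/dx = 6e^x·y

Separating variables and integrating:
ln|y| = 6e^x + C

General solution: y = Ce^(6e^x)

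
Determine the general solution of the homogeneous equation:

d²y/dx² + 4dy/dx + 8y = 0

Characteristic equation: r² + 4r + 8 = 0
Roots: r = -2 ± 2i (complex conjugates)
General solution: y = e^(-2x)(C₁cos(2x) + C₂sin(2x))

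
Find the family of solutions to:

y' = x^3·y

Separating variables and integrating:
ln|y| = x^4/4 + C

General solution: y = Ce^(x^4/4)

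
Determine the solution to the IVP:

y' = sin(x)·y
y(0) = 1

General solution: y = Ce^(-cos(x))
Applying IC y(0) = 1:
Particular solution: y = e^(1-cos(x))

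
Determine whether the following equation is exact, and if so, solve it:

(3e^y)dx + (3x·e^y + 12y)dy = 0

Verify exactness: ∂M/∂y = ∂N/∂x ✓
Find F(x,y) such that ∂F/∂x = M, ∂F/∂y = N
Solution: 3x·e^y + 6y² = C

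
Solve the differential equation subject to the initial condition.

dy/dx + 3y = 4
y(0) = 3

General solution: y = 4/3 + Ce^(-3x)
Applying y(0) = 3: C = 3 - 4/3 = 5/3
Particular solution: y = 4/3 + (5/3)e^(-3x)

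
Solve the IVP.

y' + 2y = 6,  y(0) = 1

General solution: y = 3 + Ce^(-2x)
Applying y(0) = 1: C = 1 - 3 = -2
Particular solution: y = 3 - 2e^(-2x)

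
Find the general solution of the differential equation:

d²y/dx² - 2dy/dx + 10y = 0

Characteristic equation: r² - 2r + 10 = 0
Roots: r = 1 ± 3i (complex conjugates)
General solution: y = e^x(C₁cos(3x) + C₂sin(3x))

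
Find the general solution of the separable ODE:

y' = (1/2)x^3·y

Separating variables and integrating:
ln|y| = x^4/8 + C

General solution: y = Ce^(x^4/8)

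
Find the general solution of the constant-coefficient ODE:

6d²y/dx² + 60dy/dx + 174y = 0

Characteristic equation: 6r² + 60r + 174 = 0
Divide by 6: r² + 10r + 29 = 0
Roots: r = -5 ± 2i (complex conjugates)
General solution: y = e^(-5x)(C₁cos(2x) + C₂sin(2x))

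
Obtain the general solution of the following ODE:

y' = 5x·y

Separating variables and integrating:
ln|y| = 5x^2/2 + C

General solution: y = Ce^(5x^2/2)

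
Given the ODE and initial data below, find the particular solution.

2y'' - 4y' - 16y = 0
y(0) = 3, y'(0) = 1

General solution: y = C₁e^(4x) + C₂e^(-2x)
Applying ICs: C₁ = 7/6, C₂ = 11/6
Particular solution: y = (7/6)e^(4x) + (11/6)e^(-2x)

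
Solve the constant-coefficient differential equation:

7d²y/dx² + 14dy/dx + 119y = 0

Characteristic equation: 7r² + 14r + 119 = 0
Divide by 7: r² + 2r + 17 = 0
Roots: r = -1 ± 4i (complex conjugates)
General solution: y = e^(-x)(C₁cos(4x) + C₂sin(4x))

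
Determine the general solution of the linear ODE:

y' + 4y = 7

Using integrating factor method:

General solution: y = 7/4 + Ce^(-4x)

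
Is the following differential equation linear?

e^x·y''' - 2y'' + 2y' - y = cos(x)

Yes. Linear (y and its derivatives appear to the first power only, no products of y terms)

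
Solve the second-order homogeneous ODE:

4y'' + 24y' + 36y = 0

Characteristic equation: 4r² + 24r + 36 = 0
Divide by 4: r² + 6r + 9 = 0
Factored: (r + 3)² = 0
Repeated root: r = -3
General solution: y = (C₁ + C₂x)e^(-3x)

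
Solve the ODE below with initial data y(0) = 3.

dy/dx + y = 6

General solution: y = 6 + Ce^(-x)
Applying y(0) = 3: C = 3 - 6 = -3
Particular solution: y = 6 - 3e^(-x)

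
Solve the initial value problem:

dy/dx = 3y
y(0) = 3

General solution: y = Ce^(3x)
Applying IC y(0) = 3:
Particular solution: y = 3e^(3x)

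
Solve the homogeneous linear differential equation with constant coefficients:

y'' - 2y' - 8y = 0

Characteristic equation: r² - 2r - 8 = 0
Roots: r = 4, -2 (distinct real)
General solution: y = C₁e^(4x) + C₂e^(-2x)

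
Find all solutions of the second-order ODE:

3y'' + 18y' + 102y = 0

Characteristic equation: 3r² + 18r + 102 = 0
Divide by 3: r² + 6r + 34 = 0
Roots: r = -3 ± 5i (complex conjugates)
General solution: y = e^(-3x)(C₁cos(5x) + C₂sin(5x))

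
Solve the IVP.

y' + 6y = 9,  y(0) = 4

General solution: y = 3/2 + Ce^(-6x)
Applying y(0) = 4: C = 4 - 3/2 = 5/2
Particular solution: y = 3/2 + (5/2)e^(-6x)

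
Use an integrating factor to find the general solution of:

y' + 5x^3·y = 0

Using integrating factor method:

General solution: y = Ce^(-5x^4/4)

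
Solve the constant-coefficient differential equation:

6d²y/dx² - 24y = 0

Characteristic equation: 6r² - 24 = 0
Divide by 6: r² - 4 = 0
Roots: r = 2, -2 (distinct real)
General solution: y = C₁e^(2x) + C₂e^(-2x)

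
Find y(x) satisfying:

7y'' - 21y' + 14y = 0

Characteristic equation: 7r² - 21r + 14 = 0
Divide by 7: r² - 3r + 2 = 0
Roots: r = 2, 1 (distinct real)
General solution: y = C₁e^(2x) + C₂e^x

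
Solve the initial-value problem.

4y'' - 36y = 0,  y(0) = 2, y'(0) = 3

General solution: y = C₁e^(3x) + C₂e^(-3x)
Applying ICs: C₁ = 3/2, C₂ = 1/2
Particular solution: y = (3/2)e^(3x) + (1/2)e^(-3x)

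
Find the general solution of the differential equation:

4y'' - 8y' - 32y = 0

Characteristic equation: 4r² - 8r - 32 = 0
Divide by 4: r² - 2r - 8 = 0
Roots: r = 4, -2 (distinct real)
General solution: y = C₁e^(4x) + C₂e^(-2x)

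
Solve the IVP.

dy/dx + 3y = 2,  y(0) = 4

General solution: y = 2/3 + Ce^(-3x)
Applying y(0) = 4: C = 4 - 2/3 = 10/3
Particular solution: y = 2/3 + (10/3)e^(-3x)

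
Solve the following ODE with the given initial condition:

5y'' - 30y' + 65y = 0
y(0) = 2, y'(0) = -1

General solution: y = e^(3x)(C₁cos(2x) + C₂sin(2x))
Complex roots r = 3 ± 2i
Applying ICs: C₁ = 2, C₂ = -7/2
Particular solution: y = e^(3x)(2cos(2x) - (7/2)sin(2x))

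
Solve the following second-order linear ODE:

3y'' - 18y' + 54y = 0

Characteristic equation: 3r² - 18r + 54 = 0
Divide by 3: r² - 6r + 18 = 0
Roots: r = 3 ± 3i (complex conjugates)
General solution: y = e^(3x)(C₁cos(3x) + C₂sin(3x))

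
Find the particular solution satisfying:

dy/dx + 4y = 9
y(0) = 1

General solution: y = 9/4 + Ce^(-4x)
Applying y(0) = 1: C = 1 - 9/4 = -5/4
Particular solution: y = 9/4 - (5/4)e^(-4x)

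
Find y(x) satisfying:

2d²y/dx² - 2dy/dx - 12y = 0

Characteristic equation: 2r² - 2r - 12 = 0
Divide by 2: r² - r - 6 = 0
Roots: r = 3, -2 (distinct real)
General solution: y = C₁e^(3x) + C₂e^(-2x)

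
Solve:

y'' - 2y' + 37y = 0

Characteristic equation: r² - 2r + 37 = 0
Roots: r = 1 ± 6i (complex conjugates)
General solution: y = e^x(C₁cos(6x) + C₂sin(6x))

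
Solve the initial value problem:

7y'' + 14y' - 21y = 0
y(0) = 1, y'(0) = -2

General solution: y = C₁e^x + C₂e^(-3x)
Applying ICs: C₁ = 1/4, C₂ = 3/4
Particular solution: y = (1/4)e^x + (3/4)e^(-3x)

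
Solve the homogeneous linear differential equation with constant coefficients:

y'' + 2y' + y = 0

Characteristic equation: r² + 2r + 1 = 0
Factored: (r + 1)² = 0
Repeated root: r = -1
General solution: y = (C₁ + C₂x)e^(-x)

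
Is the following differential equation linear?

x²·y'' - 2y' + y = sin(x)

Yes. Linear (y and its derivatives appear to the first power only, no products of y terms)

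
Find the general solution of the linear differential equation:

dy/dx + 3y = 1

Using integrating factor method:

General solution: y = 1/3 + Ce^(-3x)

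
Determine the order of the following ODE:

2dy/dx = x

The order is 1 (highest derivative is of order 1).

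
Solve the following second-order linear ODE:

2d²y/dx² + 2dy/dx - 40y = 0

Characteristic equation: 2r² + 2r - 40 = 0
Divide by 2: r² + r - 20 = 0
Roots: r = 4, -5 (distinct real)
General solution: y = C₁e^(4x) + C₂e^(-5x)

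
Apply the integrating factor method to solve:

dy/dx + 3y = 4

Using integrating factor method:

General solution: y = 4/3 + Ce^(-3x)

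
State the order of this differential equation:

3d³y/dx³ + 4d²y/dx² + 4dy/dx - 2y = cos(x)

The order is 3 (highest derivative is of order 3).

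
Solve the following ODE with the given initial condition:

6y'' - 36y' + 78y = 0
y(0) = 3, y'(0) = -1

General solution: y = e^(3x)(C₁cos(2x) + C₂sin(2x))
Complex roots r = 3 ± 2i
Applying ICs: C₁ = 3, C₂ = -5
Particular solution: y = e^(3x)(3cos(2x) - 5sin(2x))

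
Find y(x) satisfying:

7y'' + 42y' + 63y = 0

Characteristic equation: 7r² + 42r + 63 = 0
Divide by 7: r² + 6r + 9 = 0
Factored: (r + 3)² = 0
Repeated root: r = -3
General solution: y = (C₁ + C₂x)e^(-3x)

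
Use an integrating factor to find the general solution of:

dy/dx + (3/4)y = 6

Using integrating factor method:

General solution: y = 8 + Ce^(-3x/4)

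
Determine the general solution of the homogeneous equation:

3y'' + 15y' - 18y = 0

Characteristic equation: 3r² + 15r - 18 = 0
Divide by 3: r² + 5r - 6 = 0
Roots: r = 1, -6 (distinct real)
General solution: y = C₁e^x + C₂e^(-6x)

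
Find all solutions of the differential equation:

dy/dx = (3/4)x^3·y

Separating variables and integrating:
ln|y| = 3x^4/16 + C

General solution: y = Ce^(3x^4/16)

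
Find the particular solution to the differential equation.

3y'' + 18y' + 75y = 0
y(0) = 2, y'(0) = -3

General solution: y = e^(-3x)(C₁cos(4x) + C₂sin(4x))
Complex roots r = -3 ± 4i
Applying ICs: C₁ = 2, C₂ = 3/4
Particular solution: y = e^(-3x)(2cos(4x) + (3/4)sin(4x))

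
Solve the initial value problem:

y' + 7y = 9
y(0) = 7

General solution: y = 9/7 + Ce^(-7x)
Applying y(0) = 7: C = 7 - 9/7 = 40/7
Particular solution: y = 9/7 + (40/7)e^(-7x)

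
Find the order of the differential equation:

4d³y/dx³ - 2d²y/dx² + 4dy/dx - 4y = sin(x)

The order is 3 (highest derivative is of order 3).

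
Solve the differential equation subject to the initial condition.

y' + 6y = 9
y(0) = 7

General solution: y = 3/2 + Ce^(-6x)
Applying y(0) = 7: C = 7 - 3/2 = 11/2
Particular solution: y = 3/2 + (11/2)e^(-6x)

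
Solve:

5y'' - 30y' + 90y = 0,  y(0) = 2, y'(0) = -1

General solution: y = e^(3x)(C₁cos(3x) + C₂sin(3x))
Complex roots r = 3 ± 3i
Applying ICs: C₁ = 2, C₂ = -7/3
Particular solution: y = e^(3x)(2cos(3x) - (7/3)sin(3x))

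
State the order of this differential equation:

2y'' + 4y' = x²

The order is 2 (highest derivative is of order 2).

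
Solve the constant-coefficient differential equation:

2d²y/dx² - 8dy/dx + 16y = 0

Characteristic equation: 2r² - 8r + 16 = 0
Divide by 2: r² - 4r + 8 = 0
Roots: r = 2 ± 2i (complex conjugates)
General solution: y = e^(2x)(C₁cos(2x) + C₂sin(2x))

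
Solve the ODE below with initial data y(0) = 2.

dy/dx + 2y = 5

General solution: y = 5/2 + Ce^(-2x)
Applying y(0) = 2: C = 2 - 5/2 = -1/2
Particular solution: y = 5/2 - (1/2)e^(-2x)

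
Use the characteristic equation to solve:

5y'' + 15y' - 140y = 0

Characteristic equation: 5r² + 15r - 140 = 0
Divide by 5: r² + 3r - 28 = 0
Roots: r = 4, -7 (distinct real)
General solution: y = C₁e^(4x) + C₂e^(-7x)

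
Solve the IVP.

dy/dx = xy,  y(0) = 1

General solution: y = Ce^(x²/2)
Applying IC y(0) = 1:
Particular solution: y = e^(x²/2)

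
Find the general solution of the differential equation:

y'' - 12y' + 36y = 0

Characteristic equation: r² - 12r + 36 = 0
Factored: (r - 6)² = 0
Repeated root: r = 6
General solution: y = (C₁ + C₂x)e^(6x)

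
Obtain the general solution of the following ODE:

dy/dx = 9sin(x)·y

Separating variables and integrating:
ln|y| = -9cos(x) + C

General solution: y = Ce^(-9cos(x))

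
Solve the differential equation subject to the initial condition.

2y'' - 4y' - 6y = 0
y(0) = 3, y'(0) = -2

General solution: y = C₁e^(3x) + C₂e^(-x)
Applying ICs: C₁ = 1/4, C₂ = 11/4
Particular solution: y = (1/4)e^(3x) + (11/4)e^(-x)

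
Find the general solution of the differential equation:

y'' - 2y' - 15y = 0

Characteristic equation: r² - 2r - 15 = 0
Roots: r = 5, -3 (distinct real)
General solution: y = C₁e^(5x) + C₂e^(-3x)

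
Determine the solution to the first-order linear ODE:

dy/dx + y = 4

Using integrating factor method:

General solution: y = 4 + Ce^(-x)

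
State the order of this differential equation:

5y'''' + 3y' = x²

The order is 4 (highest derivative is of order 4).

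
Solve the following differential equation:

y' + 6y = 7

Using integrating factor method:

General solution: y = 7/6 + Ce^(-6x)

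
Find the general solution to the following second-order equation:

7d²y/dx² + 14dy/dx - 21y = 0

Characteristic equation: 7r² + 14r - 21 = 0
Divide by 7: r² + 2r - 3 = 0
Roots: r = 1, -3 (distinct real)
General solution: y = C₁e^x + C₂e^(-3x)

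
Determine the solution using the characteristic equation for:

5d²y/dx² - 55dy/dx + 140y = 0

Characteristic equation: 5r² - 55r + 140 = 0
Divide by 5: r² - 11r + 28 = 0
Roots: r = 7, 4 (distinct real)
General solution: y = C₁e^(7x) + C₂e^(4x)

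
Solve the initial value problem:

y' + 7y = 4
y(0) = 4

General solution: y = 4/7 + Ce^(-7x)
Applying y(0) = 4: C = 4 - 4/7 = 24/7
Particular solution: y = 4/7 + (24/7)e^(-7x)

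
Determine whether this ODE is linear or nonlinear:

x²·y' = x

Linear (y and its derivatives appear to the first power only, no products of y terms)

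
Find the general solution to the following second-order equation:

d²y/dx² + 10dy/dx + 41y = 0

Characteristic equation: r² + 10r + 41 = 0
Roots: r = -5 ± 4i (complex conjugates)
General solution: y = e^(-5x)(C₁cos(4x) + C₂sin(4x))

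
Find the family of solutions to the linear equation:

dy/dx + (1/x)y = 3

Using integrating factor method:

General solution: y = (3/2)x + C/x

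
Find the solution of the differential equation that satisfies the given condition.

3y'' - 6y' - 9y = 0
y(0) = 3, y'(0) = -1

General solution: y = C₁e^(3x) + C₂e^(-x)
Applying ICs: C₁ = 1/2, C₂ = 5/2
Particular solution: y = (1/2)e^(3x) + (5/2)e^(-x)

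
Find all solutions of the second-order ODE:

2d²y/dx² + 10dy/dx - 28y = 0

Characteristic equation: 2r² + 10r - 28 = 0
Divide by 2: r² + 5r - 14 = 0
Roots: r = 2, -7 (distinct real)
General solution: y = C₁e^(2x) + C₂e^(-7x)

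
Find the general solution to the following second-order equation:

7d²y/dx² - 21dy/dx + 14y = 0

Characteristic equation: 7r² - 21r + 14 = 0
Divide by 7: r² - 3r + 2 = 0
Roots: r = 2, 1 (distinct real)
General solution: y = C₁e^(2x) + C₂e^x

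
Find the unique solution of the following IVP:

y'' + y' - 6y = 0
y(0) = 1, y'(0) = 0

General solution: y = C₁e^(2x) + C₂e^(-3x)
Applying ICs: C₁ = 3/5, C₂ = 2/5
Particular solution: y = (3/5)e^(2x) + (2/5)e^(-3x)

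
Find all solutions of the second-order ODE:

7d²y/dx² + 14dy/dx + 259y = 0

Characteristic equation: 7r² + 14r + 259 = 0
Divide by 7: r² + 2r + 37 = 0
Roots: r = -1 ± 6i (complex conjugates)
General solution: y = e^(-x)(C₁cos(6x) + C₂sin(6x))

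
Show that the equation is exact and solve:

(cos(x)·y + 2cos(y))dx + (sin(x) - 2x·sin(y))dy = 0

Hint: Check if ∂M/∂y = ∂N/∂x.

Verify exactness: ∂M/∂y = ∂N/∂x ✓
Find F(x,y) such that ∂F/∂x = M, ∂F/∂y = N
Solution: sin(x)·y + 2x·cos(y) = C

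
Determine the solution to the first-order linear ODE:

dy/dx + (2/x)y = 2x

Using integrating factor method:

General solution: y = (1/2)x^2 + Cx^(-2)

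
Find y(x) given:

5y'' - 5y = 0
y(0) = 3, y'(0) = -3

General solution: y = C₁e^x + C₂e^(-x)
Applying ICs: C₁ = 0, C₂ = 3
Particular solution: y = 3e^(-x)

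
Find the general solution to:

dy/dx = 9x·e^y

Separating variables and integrating:
-e^(-y) = 9x²/2 + C

General solution: y = -ln(C - 9x²/2)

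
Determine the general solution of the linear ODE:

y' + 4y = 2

Using integrating factor method:

General solution: y = 1/2 + Ce^(-4x)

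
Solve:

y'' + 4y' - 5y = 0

Characteristic equation: r² + 4r - 5 = 0
Roots: r = 1, -5 (distinct real)
General solution: y = C₁e^x + C₂e^(-5x)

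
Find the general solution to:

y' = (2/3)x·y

Separating variables and integrating:
ln|y| = x^2/3 + C

General solution: y = Ce^(x^2/3)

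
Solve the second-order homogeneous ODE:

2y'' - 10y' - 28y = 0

Characteristic equation: 2r² - 10r - 28 = 0
Divide by 2: r² - 5r - 14 = 0
Roots: r = 7, -2 (distinct real)
General solution: y = C₁e^(7x) + C₂e^(-2x)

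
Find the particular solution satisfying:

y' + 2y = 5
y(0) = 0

General solution: y = 5/2 + Ce^(-2x)
Applying y(0) = 0: C = 0 - 5/2 = -5/2
Particular solution: y = 5/2 - (5/2)e^(-2x)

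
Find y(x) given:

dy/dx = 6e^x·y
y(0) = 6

General solution: y = Ce^(6e^x)
Applying IC y(0) = 6:
Particular solution: y = 6e^(6(e^x - 1))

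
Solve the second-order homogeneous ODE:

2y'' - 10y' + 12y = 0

Characteristic equation: 2r² - 10r + 12 = 0
Divide by 2: r² - 5r + 6 = 0
Roots: r = 3, 2 (distinct real)
General solution: y = C₁e^(3x) + C₂e^(2x)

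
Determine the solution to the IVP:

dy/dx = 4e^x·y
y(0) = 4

General solution: y = Ce^(4e^x)
Applying IC y(0) = 4:
Particular solution: y = 4e^(4(e^x - 1))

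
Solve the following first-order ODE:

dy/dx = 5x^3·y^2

Separating variables and integrating:
-1/y = 5x^4/4 + C

General solution: y^-1 = (-5/4)x^4 + C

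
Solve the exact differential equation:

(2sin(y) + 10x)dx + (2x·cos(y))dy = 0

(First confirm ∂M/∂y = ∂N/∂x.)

Verify exactness: ∂M/∂y = ∂N/∂x ✓
Find F(x,y) such that ∂F/∂x = M, ∂F/∂y = N
Solution: 2x·sin(y) + 5x² = C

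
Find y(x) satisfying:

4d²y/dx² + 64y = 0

Characteristic equation: 4r² + 64 = 0
Divide by 4: r² + 16 = 0
Roots: r = ±4i (complex conjugates)
General solution: y = C₁cos(4x) + C₂sin(4x)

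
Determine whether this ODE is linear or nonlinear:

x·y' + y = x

Linear (y and its derivatives appear to the first power only, no products of y terms)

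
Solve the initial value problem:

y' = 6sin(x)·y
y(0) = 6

General solution: y = Ce^(-6cos(x))
Applying IC y(0) = 6:
Particular solution: y = 6e^(6(1-cos(x)))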